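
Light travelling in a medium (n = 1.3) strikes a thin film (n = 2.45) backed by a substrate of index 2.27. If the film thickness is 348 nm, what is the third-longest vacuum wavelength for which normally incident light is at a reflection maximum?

682 nm

Ray reflecting at the top interface goes from n = 1.3 toward n = 2.45: a half-wave phase shift.
Ray reflecting at the bottom interface goes from n = 2.45 toward n = 2.27: no phase shift.
The two reflections differ by half a wavelength.
So the condition for constructive reflection is 2 n t = (m + ½) λ.
λ = 2 n t / (m + ½). The third-longest wavelength is m = 2: λ = 2 × 2.45 × 348 / 2.50 = 682 nm.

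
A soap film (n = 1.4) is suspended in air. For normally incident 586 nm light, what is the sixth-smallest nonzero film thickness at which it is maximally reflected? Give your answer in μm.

1.15 μm

Ray reflecting at the top interface goes from n = 1.0 toward n = 1.4: a half-wave phase shift.
At the lower boundary (n = 1.4 to n = 1.0) the reflected ray undergoes no phase shift.
Net: one phase inversion between the two reflected rays.
So the condition for constructive reflection is 2 n t = (m + ½) λ.
The sixth-smallest nonzero thickness corresponds to m = 5: t = (m + ½) λ / (2 n) = 5.50 × 586 / (2 × 1.4) = 1151 nm.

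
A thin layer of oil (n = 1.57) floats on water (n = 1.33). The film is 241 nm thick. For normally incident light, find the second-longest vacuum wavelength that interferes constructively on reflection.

504 nm

At the upper boundary (n = 1.0 to n = 1.57) the reflected ray undergoes a half-wave phase shift.
Ray reflecting at the bottom interface goes from n = 1.57 toward n = 1.33: no phase shift.
Net: one phase inversion between the two reflected rays.
So the condition for constructive reflection is 2 n t = (m + ½) λ.
λ = 2 n t / (m + ½). The second-longest wavelength is m = 1: λ = 2 × 1.57 × 241 / 1.50 = 504 nm.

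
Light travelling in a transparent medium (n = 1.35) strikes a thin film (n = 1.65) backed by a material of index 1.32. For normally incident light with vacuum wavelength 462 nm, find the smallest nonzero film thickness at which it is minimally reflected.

140 nm

At the upper boundary (n = 1.35 to n = 1.65) the reflected ray undergoes a half-wave phase shift.
Bottom surface (1.65 → 1.32): reflection off a lower-index medium gives no phase shift.
The two reflections differ by half a wavelength.
With one net inversion, destructive interference in reflection requires 2 n t = m λ.
Minimum nonzero at m = 1: t = λ / (2 n) = 462 / (2 × 1.65) = 140 nm.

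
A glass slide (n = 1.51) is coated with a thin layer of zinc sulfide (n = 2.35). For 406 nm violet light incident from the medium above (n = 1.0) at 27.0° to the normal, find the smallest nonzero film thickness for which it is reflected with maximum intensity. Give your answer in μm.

Ray reflecting at the top interface goes from n = 1.0 toward n = 2.35: a half-wave phase shift.
Ray reflecting at the bottom interface goes from n = 2.35 toward n = 1.51: no phase shift.
Net: one phase inversion between the two reflected rays.
For strong reflection here: 2 n t cos θ_r = (m + ½) λ.
Snell's law: 1.0 sin 27.0° = 2.35 sin θ_r → sin θ_r = 0.193, cos θ_r = 0.981.
Minimum at m = 0: t = λ / (4 n cos θ_r) = 406 / (4 × 2.35 × 0.981) = 44.0 nm.

0.0440 μm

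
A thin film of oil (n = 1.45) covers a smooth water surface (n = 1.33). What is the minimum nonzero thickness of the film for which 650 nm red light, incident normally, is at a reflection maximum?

112 nm

Ray reflecting at the top interface goes from n = 1.0 toward n = 1.45: a half-wave phase shift.
At the lower boundary (n = 1.45 to n = 1.33) the reflected ray undergoes no phase shift.
Net: one phase inversion between the two reflected rays.
For maximum reflection here: 2 n t = (m + ½) λ.
Minimum at m = 0: t = λ / (4 n) = 650 / (4 × 1.45) = 112 nm.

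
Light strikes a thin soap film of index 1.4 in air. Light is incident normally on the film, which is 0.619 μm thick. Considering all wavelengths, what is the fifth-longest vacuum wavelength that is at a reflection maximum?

385 nm

Ray reflecting at the top interface goes from n = 1.0 toward n = 1.4: a half-wave phase shift.
Bottom surface (1.4 → 1.0): reflection off a lower-index medium gives no phase shift.
Net: one phase inversion between the two reflected rays.
With one net inversion, constructive interference in reflection requires 2 n t = (m + ½) λ.
λ = 2 n t / (m + ½). The fifth-longest wavelength is m = 4: λ = 2 × 1.4 × 619 / 4.50 = 385 nm.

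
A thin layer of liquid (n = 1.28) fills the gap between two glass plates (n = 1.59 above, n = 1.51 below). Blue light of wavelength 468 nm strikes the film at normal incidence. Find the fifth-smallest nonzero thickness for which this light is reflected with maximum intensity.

823 nm

Ray reflecting at the top interface goes from n = 1.59 toward n = 1.28: no phase shift.
At the lower boundary (n = 1.28 to n = 1.51) the reflected ray undergoes a half-wave phase shift.
The two reflections differ by half a wavelength.
With one net inversion, constructive interference in reflection requires 2 n t = (m + ½) λ.
The fifth-smallest nonzero thickness corresponds to m = 4: t = (m + ½) λ / (2 n) = 4.50 × 468 / (2 × 1.28) = 823 nm.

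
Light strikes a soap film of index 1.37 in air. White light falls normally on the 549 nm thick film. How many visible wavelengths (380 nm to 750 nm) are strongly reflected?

2

Top surface (1.0 → 1.37): reflection off a higher-index medium gives a half-wave phase shift.
At the lower boundary (n = 1.37 to n = 1.0) the reflected ray undergoes no phase shift.
The two reflections differ by half a wavelength.
With one net inversion, constructive interference in reflection requires 2 n t = (m + ½) λ.
λ = 2 n t / (m + ½) = 1504 / (m + ½) nm.
m=1: 1003 nm (IR); m=2: 602 nm (visible); m=3: 430 nm (visible); m=4: 334 nm (UV).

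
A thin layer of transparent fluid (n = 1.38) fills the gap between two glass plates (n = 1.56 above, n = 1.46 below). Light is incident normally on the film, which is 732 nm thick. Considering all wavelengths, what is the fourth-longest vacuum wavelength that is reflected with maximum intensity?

At the upper boundary (n = 1.56 to n = 1.38) the reflected ray undergoes no phase shift.
Bottom surface (1.38 → 1.46): reflection off a higher-index medium gives a half-wave phase shift.
Exactly one π shift → a net half-wave offset.
With one net inversion, constructive interference in reflection requires 2 n t = (m + ½) λ.
λ = 2 n t / (m + ½). The fourth-longest wavelength is m = 3: λ = 2 × 1.38 × 732 / 3.50 = 577 nm.

577 nm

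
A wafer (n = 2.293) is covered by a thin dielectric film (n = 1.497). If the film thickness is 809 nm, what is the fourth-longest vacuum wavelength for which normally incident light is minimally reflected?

Ray reflecting at the top interface goes from n = 1.0 toward n = 1.497: a half-wave phase shift.
Ray reflecting at the bottom interface goes from n = 1.497 toward n = 2.293: a half-wave phase shift.
Net: no relative phase inversion (both shifts match).
So the condition for destructive reflection is 2 n t = (m + ½) λ.
λ = 2 n t / (m + ½). The fourth-longest wavelength is m = 3: λ = 2 × 1.497 × 809 / 3.50 = 692 nm.

692 nm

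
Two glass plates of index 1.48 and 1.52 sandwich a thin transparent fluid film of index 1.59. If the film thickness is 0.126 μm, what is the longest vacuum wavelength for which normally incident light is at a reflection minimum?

Top surface (1.48 → 1.59): reflection off a higher-index medium gives a half-wave phase shift.
At the lower boundary (n = 1.59 to n = 1.52) the reflected ray undergoes no phase shift.
The two reflections differ by half a wavelength.
So the condition for destructive reflection is 2 n t = m λ.
λ = 2 n t / m. The longest wavelength is m = 1: λ = 2 × 1.59 × 126 / 1.00 = 401 nm.

401 nm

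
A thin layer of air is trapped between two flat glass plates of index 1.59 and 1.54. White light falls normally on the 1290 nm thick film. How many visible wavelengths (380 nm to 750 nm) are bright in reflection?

At the upper boundary (n = 1.59 to n = 1.0) the reflected ray undergoes no phase shift.
Bottom surface (1.0 → 1.54): reflection off a higher-index medium gives a half-wave phase shift.
Exactly one π shift → a net half-wave offset.
For maximum reflection here: 2 n t = (m + ½) λ.
λ = 2 n t / (m + ½) = 2580 / (m + ½) nm.
m=2: 1032 nm (IR); m=3: 737 nm (visible); m=4: 573 nm (visible); m=5: 469 nm (visible); m=6: 397 nm (visible); m=7: 344 nm (UV).

4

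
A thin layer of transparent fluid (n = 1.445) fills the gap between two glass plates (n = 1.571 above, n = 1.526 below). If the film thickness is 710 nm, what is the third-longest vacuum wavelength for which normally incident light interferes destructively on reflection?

684 nm

At the upper boundary (n = 1.571 to n = 1.445) the reflected ray undergoes no phase shift.
Bottom surface (1.445 → 1.526): reflection off a higher-index medium gives a half-wave phase shift.
The two reflections differ by half a wavelength.
So the condition for destructive reflection is 2 n t = m λ.
λ = 2 n t / m. The third-longest wavelength is m = 3: λ = 2 × 1.445 × 710 / 3.00 = 684 nm.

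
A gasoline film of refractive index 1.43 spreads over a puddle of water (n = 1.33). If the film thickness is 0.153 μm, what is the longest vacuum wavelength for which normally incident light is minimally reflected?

Ray reflecting at the top interface goes from n = 1.0 toward n = 1.43: a half-wave phase shift.
At the lower boundary (n = 1.43 to n = 1.33) the reflected ray undergoes no phase shift.
Exactly one π shift → a net half-wave offset.
With one net inversion, destructive interference in reflection requires 2 n t = m λ.
λ = 2 n t / m. The longest wavelength is m = 1: λ = 2 × 1.43 × 153 / 1.00 = 438 nm.

438 nm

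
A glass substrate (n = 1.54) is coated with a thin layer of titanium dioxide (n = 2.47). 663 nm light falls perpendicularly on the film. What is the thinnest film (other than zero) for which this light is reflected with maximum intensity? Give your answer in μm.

At the upper boundary (n = 1.0 to n = 2.47) the reflected ray undergoes a half-wave phase shift.
Ray reflecting at the bottom interface goes from n = 2.47 toward n = 1.54: no phase shift.
Exactly one π shift → a net half-wave offset.
With one net inversion, constructive interference in reflection requires 2 n t = (m + ½) λ.
Minimum at m = 0: t = λ / (4 n) = 663 / (4 × 2.47) = 67.1 nm.

0.0671 μm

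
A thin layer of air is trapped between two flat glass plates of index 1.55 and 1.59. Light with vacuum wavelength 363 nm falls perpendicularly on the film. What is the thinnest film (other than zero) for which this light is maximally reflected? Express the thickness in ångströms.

908 Å

At the upper boundary (n = 1.55 to n = 1.0) the reflected ray undergoes no phase shift.
Bottom surface (1.0 → 1.59): reflection off a higher-index medium gives a half-wave phase shift.
The two reflections differ by half a wavelength.
For maximum reflection here: 2 n t = (m + ½) λ.
Minimum at m = 0: t = λ / (4 n) = 363 / (4 × 1.0) = 90.8 nm.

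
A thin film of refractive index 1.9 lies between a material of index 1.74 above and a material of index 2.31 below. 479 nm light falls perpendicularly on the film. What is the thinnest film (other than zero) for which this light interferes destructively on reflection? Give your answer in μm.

0.0630 μm

Top surface (1.74 → 1.9): reflection off a higher-index medium gives a half-wave phase shift.
At the lower boundary (n = 1.9 to n = 2.31) the reflected ray undergoes a half-wave phase shift.
Zero or two π shifts → no net half-wave offset.
With no net inversion, destructive interference in reflection requires 2 n t = (m + ½) λ.
Minimum at m = 0: t = λ / (4 n) = 479 / (4 × 1.9) = 63.0 nm.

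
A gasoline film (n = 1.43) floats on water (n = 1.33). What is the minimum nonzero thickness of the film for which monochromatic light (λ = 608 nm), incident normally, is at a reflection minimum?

At the upper boundary (n = 1.0 to n = 1.43) the reflected ray undergoes a half-wave phase shift.
At the lower boundary (n = 1.43 to n = 1.33) the reflected ray undergoes no phase shift.
Exactly one π shift → a net half-wave offset.
With one net inversion, destructive interference in reflection requires 2 n t = m λ.
Minimum nonzero at m = 1: t = λ / (2 n) = 608 / (2 × 1.43) = 213 nm.

213 nm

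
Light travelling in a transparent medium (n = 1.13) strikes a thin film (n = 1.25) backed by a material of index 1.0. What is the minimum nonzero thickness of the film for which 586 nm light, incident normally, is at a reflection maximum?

117 nm

At the upper boundary (n = 1.13 to n = 1.25) the reflected ray undergoes a half-wave phase shift.
At the lower boundary (n = 1.25 to n = 1.0) the reflected ray undergoes no phase shift.
Exactly one π shift → a net half-wave offset.
So the condition for constructive reflection is 2 n t = (m + ½) λ.
Minimum at m = 0: t = λ / (4 n) = 586 / (4 × 1.25) = 117 nm.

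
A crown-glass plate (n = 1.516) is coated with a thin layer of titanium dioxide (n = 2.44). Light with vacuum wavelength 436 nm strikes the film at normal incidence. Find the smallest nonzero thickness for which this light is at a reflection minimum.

89.3 nm

At the upper boundary (n = 1.0 to n = 2.44) the reflected ray undergoes a half-wave phase shift.
Bottom surface (2.44 → 1.516): reflection off a lower-index medium gives no phase shift.
Exactly one π shift → a net half-wave offset.
With one net inversion, destructive interference in reflection requires 2 n t = m λ.
The smallest nonzero thickness corresponds to m = 1: t = m λ / (2 n) = 1.00 × 436 / (2 × 2.44) = 89.3 nm.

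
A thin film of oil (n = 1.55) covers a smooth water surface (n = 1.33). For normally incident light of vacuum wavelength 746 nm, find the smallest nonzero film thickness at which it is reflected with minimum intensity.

Ray reflecting at the top interface goes from n = 1.0 toward n = 1.55: a half-wave phase shift.
Ray reflecting at the bottom interface goes from n = 1.55 toward n = 1.33: no phase shift.
Exactly one π shift → a net half-wave offset.
So the condition for destructive reflection is 2 n t = m λ.
Minimum nonzero at m = 1: t = λ / (2 n) = 746 / (2 × 1.55) = 241 nm.

241 nm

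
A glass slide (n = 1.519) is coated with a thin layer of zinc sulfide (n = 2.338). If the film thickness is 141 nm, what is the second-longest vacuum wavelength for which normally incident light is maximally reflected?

440 nm

Top surface (1.0 → 2.338): reflection off a higher-index medium gives a half-wave phase shift.
Bottom surface (2.338 → 1.519): reflection off a lower-index medium gives no phase shift.
Net: one phase inversion between the two reflected rays.
With one net inversion, constructive interference in reflection requires 2 n t = (m + ½) λ.
λ = 2 n t / (m + ½). The second-longest wavelength is m = 1: λ = 2 × 2.338 × 141 / 1.50 = 440 nm.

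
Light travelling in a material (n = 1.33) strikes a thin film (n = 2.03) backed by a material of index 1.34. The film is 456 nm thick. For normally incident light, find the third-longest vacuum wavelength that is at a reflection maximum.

Top surface (1.33 → 2.03): reflection off a higher-index medium gives a half-wave phase shift.
Bottom surface (2.03 → 1.34): reflection off a lower-index medium gives no phase shift.
The two reflections differ by half a wavelength.
For strong reflection here: 2 n t = (m + ½) λ.
λ = 2 n t / (m + ½). The third-longest wavelength is m = 2: λ = 2 × 2.03 × 456 / 2.50 = 741 nm.

741 nm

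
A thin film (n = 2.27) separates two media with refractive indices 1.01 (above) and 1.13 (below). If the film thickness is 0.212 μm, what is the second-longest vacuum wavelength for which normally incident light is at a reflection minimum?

481 nm

Top surface (1.01 → 2.27): reflection off a higher-index medium gives a half-wave phase shift.
Bottom surface (2.27 → 1.13): reflection off a lower-index medium gives no phase shift.
The two reflections differ by half a wavelength.
For dark reflection here: 2 n t = m λ.
λ = 2 n t / m. The second-longest wavelength is m = 2: λ = 2 × 2.27 × 212 / 2.00 = 481 nm.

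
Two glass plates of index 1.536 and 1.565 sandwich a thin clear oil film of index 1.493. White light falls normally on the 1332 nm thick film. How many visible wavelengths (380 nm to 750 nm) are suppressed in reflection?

5

At the upper boundary (n = 1.536 to n = 1.493) the reflected ray undergoes no phase shift.
Ray reflecting at the bottom interface goes from n = 1.493 toward n = 1.565: a half-wave phase shift.
The two reflections differ by half a wavelength.
So the condition for destructive reflection is 2 n t = m λ.
λ = 2 n t / m = 3977 / m nm.
m=5: 795 nm (IR); m=6: 663 nm (visible); m=7: 568 nm (visible); m=8: 497 nm (visible); m=9: 442 nm (visible); m=10: 398 nm (visible); m=11: 362 nm (UV).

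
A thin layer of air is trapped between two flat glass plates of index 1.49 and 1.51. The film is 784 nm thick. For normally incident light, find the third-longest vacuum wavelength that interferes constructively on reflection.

At the upper boundary (n = 1.49 to n = 1.0) the reflected ray undergoes no phase shift.
Bottom surface (1.0 → 1.51): reflection off a higher-index medium gives a half-wave phase shift.
Net: one phase inversion between the two reflected rays.
So the condition for constructive reflection is 2 n t = (m + ½) λ.
λ = 2 n t / (m + ½). The third-longest wavelength is m = 2: λ = 2 × 1.0 × 784 / 2.50 = 627 nm.

627 nm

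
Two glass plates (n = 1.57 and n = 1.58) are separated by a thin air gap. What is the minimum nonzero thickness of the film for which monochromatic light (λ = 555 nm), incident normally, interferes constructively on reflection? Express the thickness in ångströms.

1388 Å

At the upper boundary (n = 1.57 to n = 1.0) the reflected ray undergoes no phase shift.
At the lower boundary (n = 1.0 to n = 1.58) the reflected ray undergoes a half-wave phase shift.
Exactly one π shift → a net half-wave offset.
With one net inversion, constructive interference in reflection requires 2 n t = (m + ½) λ.
Minimum at m = 0: t = λ / (4 n) = 555 / (4 × 1.0) = 139 nm.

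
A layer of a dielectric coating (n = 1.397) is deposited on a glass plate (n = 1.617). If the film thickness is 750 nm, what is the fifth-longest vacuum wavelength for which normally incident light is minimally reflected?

466 nm

Ray reflecting at the top interface goes from n = 1.0 toward n = 1.397: a half-wave phase shift.
Bottom surface (1.397 → 1.617): reflection off a higher-index medium gives a half-wave phase shift.
Zero or two π shifts → no net half-wave offset.
With no net inversion, destructive interference in reflection requires 2 n t = (m + ½) λ.
λ = 2 n t / (m + ½). The fifth-longest wavelength is m = 4: λ = 2 × 1.397 × 750 / 4.50 = 466 nm.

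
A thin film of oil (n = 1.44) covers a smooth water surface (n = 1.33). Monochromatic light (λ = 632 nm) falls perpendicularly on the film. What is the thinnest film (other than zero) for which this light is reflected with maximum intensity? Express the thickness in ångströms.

Ray reflecting at the top interface goes from n = 1.0 toward n = 1.44: a half-wave phase shift.
At the lower boundary (n = 1.44 to n = 1.33) the reflected ray undergoes no phase shift.
Exactly one π shift → a net half-wave offset.
So the condition for constructive reflection is 2 n t = (m + ½) λ.
Minimum at m = 0: t = λ / (4 n) = 632 / (4 × 1.44) = 110 nm.

1097 Å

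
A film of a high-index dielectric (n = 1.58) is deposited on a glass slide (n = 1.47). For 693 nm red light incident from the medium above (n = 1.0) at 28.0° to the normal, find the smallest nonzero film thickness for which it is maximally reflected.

115 nm

Top surface (1.0 → 1.58): reflection off a higher-index medium gives a half-wave phase shift.
At the lower boundary (n = 1.58 to n = 1.47) the reflected ray undergoes no phase shift.
Exactly one π shift → a net half-wave offset.
With one net inversion, constructive interference in reflection requires 2 n t cos θ_r = (m + ½) λ.
Snell's law: 1.0 sin 28.0° = 1.58 sin θ_r → sin θ_r = 0.297, cos θ_r = 0.955.
Minimum at m = 0: t = λ / (4 n cos θ_r) = 693 / (4 × 1.58 × 0.955) = 115 nm.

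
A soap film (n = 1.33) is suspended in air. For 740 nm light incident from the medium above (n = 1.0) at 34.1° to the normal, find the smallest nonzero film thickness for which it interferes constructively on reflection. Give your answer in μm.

Ray reflecting at the top interface goes from n = 1.0 toward n = 1.33: a half-wave phase shift.
At the lower boundary (n = 1.33 to n = 1.0) the reflected ray undergoes no phase shift.
Exactly one π shift → a net half-wave offset.
With one net inversion, constructive interference in reflection requires 2 n t cos θ_r = (m + ½) λ.
Snell's law: 1.0 sin 34.1° = 1.33 sin θ_r → sin θ_r = 0.422, cos θ_r = 0.907.
Minimum at m = 0: t = λ / (4 n cos θ_r) = 740 / (4 × 1.33 × 0.907) = 153 nm.

0.153 μm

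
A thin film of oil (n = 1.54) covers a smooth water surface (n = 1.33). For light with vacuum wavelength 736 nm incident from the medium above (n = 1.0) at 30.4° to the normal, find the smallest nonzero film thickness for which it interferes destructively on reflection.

Top surface (1.0 → 1.54): reflection off a higher-index medium gives a half-wave phase shift.
At the lower boundary (n = 1.54 to n = 1.33) the reflected ray undergoes no phase shift.
Exactly one π shift → a net half-wave offset.
So the condition for destructive reflection is 2 n t cos θ_r = m λ.
Snell's law: 1.0 sin 30.4° = 1.54 sin θ_r → sin θ_r = 0.329, cos θ_r = 0.944.
Minimum nonzero at m = 1: t = λ / (2 n cos θ_r) = 736 / (2 × 1.54 × 0.944) = 253 nm.

253 nm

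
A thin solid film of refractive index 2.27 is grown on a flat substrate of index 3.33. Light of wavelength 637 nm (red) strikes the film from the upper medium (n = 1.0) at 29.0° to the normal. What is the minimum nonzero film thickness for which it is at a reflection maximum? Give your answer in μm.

At the upper boundary (n = 1.0 to n = 2.27) the reflected ray undergoes a half-wave phase shift.
Bottom surface (2.27 → 3.33): reflection off a higher-index medium gives a half-wave phase shift.
The two reflections carry the same phase change, so no net offset.
With no net inversion, constructive interference in reflection requires 2 n t cos θ_r = m λ.
Snell's law: 1.0 sin 29.0° = 2.27 sin θ_r → sin θ_r = 0.214, cos θ_r = 0.977.
Minimum nonzero at m = 1: t = λ / (2 n cos θ_r) = 637 / (2 × 2.27 × 0.977) = 144 nm.

0.144 μm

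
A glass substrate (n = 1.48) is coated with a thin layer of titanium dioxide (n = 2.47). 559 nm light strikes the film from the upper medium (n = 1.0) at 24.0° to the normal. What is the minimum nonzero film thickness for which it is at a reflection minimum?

115 nm

Ray reflecting at the top interface goes from n = 1.0 toward n = 2.47: a half-wave phase shift.
Bottom surface (2.47 → 1.48): reflection off a lower-index medium gives no phase shift.
Net: one phase inversion between the two reflected rays.
So the condition for destructive reflection is 2 n t cos θ_r = m λ.
Snell's law: 1.0 sin 24.0° = 2.47 sin θ_r → sin θ_r = 0.165, cos θ_r = 0.986.
Minimum nonzero at m = 1: t = λ / (2 n cos θ_r) = 559 / (2 × 2.47 × 0.986) = 115 nm.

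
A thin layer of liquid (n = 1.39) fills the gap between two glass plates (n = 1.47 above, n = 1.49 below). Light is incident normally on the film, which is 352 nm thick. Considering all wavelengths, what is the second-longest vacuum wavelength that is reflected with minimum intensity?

Top surface (1.47 → 1.39): reflection off a lower-index medium gives no phase shift.
Ray reflecting at the bottom interface goes from n = 1.39 toward n = 1.49: a half-wave phase shift.
Exactly one π shift → a net half-wave offset.
With one net inversion, destructive interference in reflection requires 2 n t = m λ.
λ = 2 n t / m. The second-longest wavelength is m = 2: λ = 2 × 1.39 × 352 / 2.00 = 489 nm.

489 nm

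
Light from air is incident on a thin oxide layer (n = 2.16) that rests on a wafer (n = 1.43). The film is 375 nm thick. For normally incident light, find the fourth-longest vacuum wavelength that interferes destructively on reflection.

405 nm

Top surface (1.0 → 2.16): reflection off a higher-index medium gives a half-wave phase shift.
Bottom surface (2.16 → 1.43): reflection off a lower-index medium gives no phase shift.
Net: one phase inversion between the two reflected rays.
With one net inversion, destructive interference in reflection requires 2 n t = m λ.
λ = 2 n t / m. The fourth-longest wavelength is m = 4: λ = 2 × 2.16 × 375 / 4.00 = 405 nm.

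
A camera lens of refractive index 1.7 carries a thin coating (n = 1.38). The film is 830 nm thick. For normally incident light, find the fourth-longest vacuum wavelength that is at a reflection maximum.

At the upper boundary (n = 1.0 to n = 1.38) the reflected ray undergoes a half-wave phase shift.
Bottom surface (1.38 → 1.7): reflection off a higher-index medium gives a half-wave phase shift.
The two reflections carry the same phase change, so no net offset.
For bright reflection here: 2 n t = m λ.
λ = 2 n t / m. The fourth-longest wavelength is m = 4: λ = 2 × 1.38 × 830 / 4.00 = 573 nm.

573 nm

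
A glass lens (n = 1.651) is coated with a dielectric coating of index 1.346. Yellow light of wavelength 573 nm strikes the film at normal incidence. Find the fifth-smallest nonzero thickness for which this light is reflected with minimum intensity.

958 nm

Top surface (1.0 → 1.346): reflection off a higher-index medium gives a half-wave phase shift.
Ray reflecting at the bottom interface goes from n = 1.346 toward n = 1.651: a half-wave phase shift.
The two reflections carry the same phase change, so no net offset.
So the condition for destructive reflection is 2 n t = (m + ½) λ.
The fifth-smallest nonzero thickness corresponds to m = 4: t = (m + ½) λ / (2 n) = 4.50 × 573 / (2 × 1.346) = 958 nm.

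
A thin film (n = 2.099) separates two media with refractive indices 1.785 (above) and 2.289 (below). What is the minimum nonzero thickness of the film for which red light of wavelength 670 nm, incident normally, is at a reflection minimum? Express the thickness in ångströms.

At the upper boundary (n = 1.785 to n = 2.099) the reflected ray undergoes a half-wave phase shift.
At the lower boundary (n = 2.099 to n = 2.289) the reflected ray undergoes a half-wave phase shift.
The two reflections carry the same phase change, so no net offset.
With no net inversion, destructive interference in reflection requires 2 n t = (m + ½) λ.
Minimum at m = 0: t = λ / (4 n) = 670 / (4 × 2.099) = 79.8 nm.

798 Å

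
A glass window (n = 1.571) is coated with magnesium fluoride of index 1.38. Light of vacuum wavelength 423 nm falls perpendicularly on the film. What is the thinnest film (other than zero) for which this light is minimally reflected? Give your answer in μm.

Ray reflecting at the top interface goes from n = 1.0 toward n = 1.38: a half-wave phase shift.
Ray reflecting at the bottom interface goes from n = 1.38 toward n = 1.571: a half-wave phase shift.
Zero or two π shifts → no net half-wave offset.
For weak reflection here: 2 n t = (m + ½) λ.
Minimum at m = 0: t = λ / (4 n) = 423 / (4 × 1.38) = 76.6 nm.

0.0766 μm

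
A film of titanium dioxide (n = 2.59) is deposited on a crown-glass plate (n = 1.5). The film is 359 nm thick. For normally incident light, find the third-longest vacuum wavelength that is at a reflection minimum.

Ray reflecting at the top interface goes from n = 1.0 toward n = 2.59: a half-wave phase shift.
Ray reflecting at the bottom interface goes from n = 2.59 toward n = 1.5: no phase shift.
The two reflections differ by half a wavelength.
With one net inversion, destructive interference in reflection requires 2 n t = m λ.
λ = 2 n t / m. The third-longest wavelength is m = 3: λ = 2 × 2.59 × 359 / 3.00 = 620 nm.

620 nm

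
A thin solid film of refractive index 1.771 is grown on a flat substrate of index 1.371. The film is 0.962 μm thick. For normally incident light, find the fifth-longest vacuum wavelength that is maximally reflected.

Ray reflecting at the top interface goes from n = 1.0 toward n = 1.771: a half-wave phase shift.
Ray reflecting at the bottom interface goes from n = 1.771 toward n = 1.371: no phase shift.
Net: one phase inversion between the two reflected rays.
With one net inversion, constructive interference in reflection requires 2 n t = (m + ½) λ.
λ = 2 n t / (m + ½). The fifth-longest wavelength is m = 4: λ = 2 × 1.771 × 962 / 4.50 = 757 nm.

757 nm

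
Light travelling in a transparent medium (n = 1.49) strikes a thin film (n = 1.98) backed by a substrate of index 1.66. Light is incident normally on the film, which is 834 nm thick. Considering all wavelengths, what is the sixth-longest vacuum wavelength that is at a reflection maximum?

Top surface (1.49 → 1.98): reflection off a higher-index medium gives a half-wave phase shift.
Ray reflecting at the bottom interface goes from n = 1.98 toward n = 1.66: no phase shift.
The two reflections differ by half a wavelength.
For strong reflection here: 2 n t = (m + ½) λ.
λ = 2 n t / (m + ½). The sixth-longest wavelength is m = 5: λ = 2 × 1.98 × 834 / 5.50 = 600 nm.

600 nm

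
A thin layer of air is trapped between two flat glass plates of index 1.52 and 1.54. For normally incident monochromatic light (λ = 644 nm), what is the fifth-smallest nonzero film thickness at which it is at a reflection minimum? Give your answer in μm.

1.61 μm

Ray reflecting at the top interface goes from n = 1.52 toward n = 1.0: no phase shift.
Ray reflecting at the bottom interface goes from n = 1.0 toward n = 1.54: a half-wave phase shift.
Net: one phase inversion between the two reflected rays.
With one net inversion, destructive interference in reflection requires 2 n t = m λ.
The fifth-smallest nonzero thickness corresponds to m = 5: t = m λ / (2 n) = 5.00 × 644 / (2 × 1.0) = 1610 nm.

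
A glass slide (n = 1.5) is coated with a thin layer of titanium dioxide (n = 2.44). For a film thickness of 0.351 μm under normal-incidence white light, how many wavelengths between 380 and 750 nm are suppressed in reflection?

Top surface (1.0 → 2.44): reflection off a higher-index medium gives a half-wave phase shift.
Ray reflecting at the bottom interface goes from n = 2.44 toward n = 1.5: no phase shift.
Net: one phase inversion between the two reflected rays.
So the condition for destructive reflection is 2 n t = m λ.
λ = 2 n t / m = 1713 / m nm.
m=2: 856 nm (IR); m=3: 571 nm (visible); m=4: 428 nm (visible); m=5: 343 nm (UV).

2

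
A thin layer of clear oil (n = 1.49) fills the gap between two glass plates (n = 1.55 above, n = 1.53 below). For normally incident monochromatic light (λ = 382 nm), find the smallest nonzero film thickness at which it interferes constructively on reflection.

Top surface (1.55 → 1.49): reflection off a lower-index medium gives no phase shift.
At the lower boundary (n = 1.49 to n = 1.53) the reflected ray undergoes a half-wave phase shift.
The two reflections differ by half a wavelength.
With one net inversion, constructive interference in reflection requires 2 n t = (m + ½) λ.
Minimum at m = 0: t = λ / (4 n) = 382 / (4 × 1.49) = 64.1 nm.

64.1 nm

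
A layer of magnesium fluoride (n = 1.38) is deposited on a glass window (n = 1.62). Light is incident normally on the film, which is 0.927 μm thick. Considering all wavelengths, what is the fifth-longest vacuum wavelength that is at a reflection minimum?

At the upper boundary (n = 1.0 to n = 1.38) the reflected ray undergoes a half-wave phase shift.
Ray reflecting at the bottom interface goes from n = 1.38 toward n = 1.62: a half-wave phase shift.
The two reflections carry the same phase change, so no net offset.
With no net inversion, destructive interference in reflection requires 2 n t = (m + ½) λ.
λ = 2 n t / (m + ½). The fifth-longest wavelength is m = 4: λ = 2 × 1.38 × 927 / 4.50 = 569 nm.

569 nm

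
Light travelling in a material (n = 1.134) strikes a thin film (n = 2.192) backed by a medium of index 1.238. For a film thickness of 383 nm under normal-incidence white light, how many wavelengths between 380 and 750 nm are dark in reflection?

Ray reflecting at the top interface goes from n = 1.134 toward n = 2.192: a half-wave phase shift.
Ray reflecting at the bottom interface goes from n = 2.192 toward n = 1.238: no phase shift.
Exactly one π shift → a net half-wave offset.
For minimum reflection here: 2 n t = m λ.
λ = 2 n t / m = 1679 / m nm.
m=2: 840 nm (IR); m=3: 560 nm (visible); m=4: 420 nm (visible); m=5: 336 nm (UV).

2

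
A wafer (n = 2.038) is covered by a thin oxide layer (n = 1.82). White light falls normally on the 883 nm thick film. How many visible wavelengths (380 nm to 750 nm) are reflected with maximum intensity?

4

At the upper boundary (n = 1.0 to n = 1.82) the reflected ray undergoes a half-wave phase shift.
At the lower boundary (n = 1.82 to n = 2.038) the reflected ray undergoes a half-wave phase shift.
The two reflections carry the same phase change, so no net offset.
For strong reflection here: 2 n t = m λ.
λ = 2 n t / m = 3214 / m nm.
m=4: 804 nm (IR); m=5: 643 nm (visible); m=6: 536 nm (visible); m=7: 459 nm (visible); m=8: 402 nm (visible); m=9: 357 nm (UV).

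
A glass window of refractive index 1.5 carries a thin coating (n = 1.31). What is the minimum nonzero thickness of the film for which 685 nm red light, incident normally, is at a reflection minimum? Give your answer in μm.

Ray reflecting at the top interface goes from n = 1.0 toward n = 1.31: a half-wave phase shift.
Ray reflecting at the bottom interface goes from n = 1.31 toward n = 1.5: a half-wave phase shift.
Net: no relative phase inversion (both shifts match).
With no net inversion, destructive interference in reflection requires 2 n t = (m + ½) λ.
Minimum at m = 0: t = λ / (4 n) = 685 / (4 × 1.31) = 131 nm.

0.131 μm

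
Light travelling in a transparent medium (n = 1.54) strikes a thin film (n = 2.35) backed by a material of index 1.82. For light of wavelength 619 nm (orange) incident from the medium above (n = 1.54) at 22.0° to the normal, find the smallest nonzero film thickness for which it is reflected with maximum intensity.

67.9 nm

At the upper boundary (n = 1.54 to n = 2.35) the reflected ray undergoes a half-wave phase shift.
Ray reflecting at the bottom interface goes from n = 2.35 toward n = 1.82: no phase shift.
Exactly one π shift → a net half-wave offset.
With one net inversion, constructive interference in reflection requires 2 n t cos θ_r = (m + ½) λ.
Snell's law: 1.54 sin 22.0° = 2.35 sin θ_r → sin θ_r = 0.245, cos θ_r = 0.969.
Minimum at m = 0: t = λ / (4 n cos θ_r) = 619 / (4 × 2.35 × 0.969) = 67.9 nm.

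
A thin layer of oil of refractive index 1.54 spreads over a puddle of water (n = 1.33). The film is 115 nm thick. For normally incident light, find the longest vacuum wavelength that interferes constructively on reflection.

Ray reflecting at the top interface goes from n = 1.0 toward n = 1.54: a half-wave phase shift.
At the lower boundary (n = 1.54 to n = 1.33) the reflected ray undergoes no phase shift.
Exactly one π shift → a net half-wave offset.
With one net inversion, constructive interference in reflection requires 2 n t = (m + ½) λ.
λ = 2 n t / (m + ½). The longest wavelength is m = 0: λ = 2 × 1.54 × 115 / 0.500 = 708 nm.

708 nm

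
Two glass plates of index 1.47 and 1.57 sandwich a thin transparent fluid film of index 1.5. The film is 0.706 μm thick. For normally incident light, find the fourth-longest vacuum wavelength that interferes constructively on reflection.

Ray reflecting at the top interface goes from n = 1.47 toward n = 1.5: a half-wave phase shift.
Ray reflecting at the bottom interface goes from n = 1.5 toward n = 1.57: a half-wave phase shift.
The two reflections carry the same phase change, so no net offset.
So the condition for constructive reflection is 2 n t = m λ.
λ = 2 n t / m. The fourth-longest wavelength is m = 4: λ = 2 × 1.5 × 706 / 4.00 = 530 nm.

530 nm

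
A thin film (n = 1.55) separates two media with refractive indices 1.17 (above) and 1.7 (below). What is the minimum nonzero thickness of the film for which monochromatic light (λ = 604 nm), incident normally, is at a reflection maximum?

Top surface (1.17 → 1.55): reflection off a higher-index medium gives a half-wave phase shift.
Ray reflecting at the bottom interface goes from n = 1.55 toward n = 1.7: a half-wave phase shift.
Net: no relative phase inversion (both shifts match).
With no net inversion, constructive interference in reflection requires 2 n t = m λ.
Minimum nonzero at m = 1: t = λ / (2 n) = 604 / (2 × 1.55) = 195 nm.

195 nm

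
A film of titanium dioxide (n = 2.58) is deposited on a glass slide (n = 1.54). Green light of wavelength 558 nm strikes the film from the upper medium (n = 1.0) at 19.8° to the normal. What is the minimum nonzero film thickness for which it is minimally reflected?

Top surface (1.0 → 2.58): reflection off a higher-index medium gives a half-wave phase shift.
Ray reflecting at the bottom interface goes from n = 2.58 toward n = 1.54: no phase shift.
Exactly one π shift → a net half-wave offset.
With one net inversion, destructive interference in reflection requires 2 n t cos θ_r = m λ.
Snell's law: 1.0 sin 19.8° = 2.58 sin θ_r → sin θ_r = 0.131, cos θ_r = 0.991.
Minimum nonzero at m = 1: t = λ / (2 n cos θ_r) = 558 / (2 × 2.58 × 0.991) = 109 nm.

109 nm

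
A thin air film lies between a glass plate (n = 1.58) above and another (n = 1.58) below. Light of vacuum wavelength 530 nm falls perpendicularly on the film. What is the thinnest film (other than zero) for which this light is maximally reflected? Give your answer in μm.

0.133 μm

At the upper boundary (n = 1.58 to n = 1.0) the reflected ray undergoes no phase shift.
At the lower boundary (n = 1.0 to n = 1.58) the reflected ray undergoes a half-wave phase shift.
Exactly one π shift → a net half-wave offset.
With one net inversion, constructive interference in reflection requires 2 n t = (m + ½) λ.
Minimum at m = 0: t = λ / (4 n) = 530 / (4 × 1.0) = 133 nm.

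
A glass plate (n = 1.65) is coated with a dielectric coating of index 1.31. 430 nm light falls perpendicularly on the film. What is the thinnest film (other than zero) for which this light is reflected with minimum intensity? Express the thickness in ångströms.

Ray reflecting at the top interface goes from n = 1.0 toward n = 1.31: a half-wave phase shift.
Bottom surface (1.31 → 1.65): reflection off a higher-index medium gives a half-wave phase shift.
Net: no relative phase inversion (both shifts match).
For minimum reflection here: 2 n t = (m + ½) λ.
Minimum at m = 0: t = λ / (4 n) = 430 / (4 × 1.31) = 82.1 nm.

821 Å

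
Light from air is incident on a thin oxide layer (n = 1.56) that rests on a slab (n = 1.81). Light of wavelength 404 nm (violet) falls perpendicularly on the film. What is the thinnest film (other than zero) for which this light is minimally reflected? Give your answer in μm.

At the upper boundary (n = 1.0 to n = 1.56) the reflected ray undergoes a half-wave phase shift.
At the lower boundary (n = 1.56 to n = 1.81) the reflected ray undergoes a half-wave phase shift.
Zero or two π shifts → no net half-wave offset.
With no net inversion, destructive interference in reflection requires 2 n t = (m + ½) λ.
Minimum at m = 0: t = λ / (4 n) = 404 / (4 × 1.56) = 64.7 nm.

0.0647 μm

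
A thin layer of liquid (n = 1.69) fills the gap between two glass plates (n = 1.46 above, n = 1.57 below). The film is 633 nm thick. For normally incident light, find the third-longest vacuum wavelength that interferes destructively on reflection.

Ray reflecting at the top interface goes from n = 1.46 toward n = 1.69: a half-wave phase shift.
Bottom surface (1.69 → 1.57): reflection off a lower-index medium gives no phase shift.
Net: one phase inversion between the two reflected rays.
So the condition for destructive reflection is 2 n t = m λ.
λ = 2 n t / m. The third-longest wavelength is m = 3: λ = 2 × 1.69 × 633 / 3.00 = 713 nm.

713 nm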